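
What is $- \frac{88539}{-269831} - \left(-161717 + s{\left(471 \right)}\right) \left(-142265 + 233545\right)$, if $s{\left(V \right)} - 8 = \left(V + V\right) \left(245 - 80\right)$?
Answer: $\frac{154652860625259}{269831} \approx 5.7315 \cdot 10^{8}$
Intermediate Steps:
$s{\left(V \right)} = 8 + 330 V$ ($s{\left(V \right)} = 8 + \left(V + V\right) \left(245 - 80\right) = 8 + 2 V 165 = 8 + 330 V$)
$- \frac{88539}{-269831} - \left(-161717 + s{\left(471 \right)}\right) \left(-142265 + 233545\right) = - \frac{88539}{-269831} - \left(-161717 + \left(8 + 330 \cdot 471\right)\right) \left(-142265 + 233545\right) = \left(-88539\right) \left(- \frac{1}{269831}\right) - \left(-161717 + \left(8 + 155430\right)\right) 91280 = \frac{88539}{269831} - \left(-161717 + 155438\right) 91280 = \frac{88539}{269831} - \left(-6279\right) 91280 = \frac{88539}{269831} - -573147120 = \frac{88539}{269831} + 573147120 = \frac{154652860625259}{269831}$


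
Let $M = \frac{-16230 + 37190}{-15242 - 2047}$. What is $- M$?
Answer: $\frac{20960}{17289} \approx 1.2123$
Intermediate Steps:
$M = - \frac{20960}{17289}$ ($M = \frac{20960}{-17289} = 20960 \left(- \frac{1}{17289}\right) = - \frac{20960}{17289} \approx -1.2123$)
$- M = \left(-1\right) \left(- \frac{20960}{17289}\right) = \frac{20960}{17289}$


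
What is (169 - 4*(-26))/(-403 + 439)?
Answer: 91/12 ≈ 7.5833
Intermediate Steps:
(169 - 4*(-26))/(-403 + 439) = (169 + 104)/36 = 273*(1/36) = 91/12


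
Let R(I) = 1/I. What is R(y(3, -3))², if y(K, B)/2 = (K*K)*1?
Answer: 1/324 ≈ 0.0030864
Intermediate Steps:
y(K, B) = 2*K² (y(K, B) = 2*((K*K)*1) = 2*(K²*1) = 2*K²)
R(y(3, -3))² = (1/(2*3²))² = (1/(2*9))² = (1/18)² = 1/324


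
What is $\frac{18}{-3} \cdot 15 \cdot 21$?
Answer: $-1890$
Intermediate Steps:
$\frac{18}{-3} \cdot 15 \cdot 21 = 18 \left(- \frac{1}{3}\right) 15 \cdot 21 = \left(-6\right) 15 \cdot 21 = \left(-90\right) 21 = -1890$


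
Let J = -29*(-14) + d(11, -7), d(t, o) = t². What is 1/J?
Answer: 1/527 ≈ 0.0018975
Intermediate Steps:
J = 527 (J = -29*(-14) + 11² = 406 + 121 = 527)
1/J = 1/527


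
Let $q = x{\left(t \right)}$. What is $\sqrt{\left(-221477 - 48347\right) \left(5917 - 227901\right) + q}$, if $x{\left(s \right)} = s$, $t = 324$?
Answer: $2 \sqrt{14974152785} \approx 2.4474 \cdot 10^{5}$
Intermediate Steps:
$q = 324$
$\sqrt{\left(-221477 - 48347\right) \left(5917 - 227901\right) + q} = \sqrt{\left(-221477 - 48347\right) \left(5917 - 227901\right) + 324} = \sqrt{\left(-269824\right) \left(-221984\right) + 324} = \sqrt{59896610816 + 324} = \sqrt{59896611140} = 2 \sqrt{14974152785}$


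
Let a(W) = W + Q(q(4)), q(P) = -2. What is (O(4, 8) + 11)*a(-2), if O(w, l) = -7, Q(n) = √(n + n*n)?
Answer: -8 + 4*√2 ≈ -2.3431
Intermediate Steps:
Q(n) = √(n + n²)
a(W) = W + √2 (a(W) = W + √(-2*(1 - 2)) = W + √(-2*(-1)) = W + √2)
(O(4, 8) + 11)*a(-2) = (-7 + 11)*(-2 + √2) = 4*(-2 + √2) = -8 + 4*√2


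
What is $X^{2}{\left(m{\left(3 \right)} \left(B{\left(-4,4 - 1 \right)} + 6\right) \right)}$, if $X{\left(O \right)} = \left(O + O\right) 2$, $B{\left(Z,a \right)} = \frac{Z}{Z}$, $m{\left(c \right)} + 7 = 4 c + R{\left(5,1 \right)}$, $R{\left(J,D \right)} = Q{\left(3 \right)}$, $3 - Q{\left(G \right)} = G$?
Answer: $19600$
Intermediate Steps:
$Q{\left(G \right)} = 3 - G$
$R{\left(J,D \right)} = 0$ ($R{\left(J,D \right)} = 3 - 3 = 0$)
$m{\left(c \right)} = -7 + 4 c$ ($m{\left(c \right)} = -7 + \left(4 c + 0\right) = -7 + 4 c$)
$B{\left(Z,a \right)} = 1$
$X{\left(O \right)} = 4 O$ ($X{\left(O \right)} = 2 O 2 = 4 O$)
$X^{2}{\left(m{\left(3 \right)} \left(B{\left(-4,4 - 1 \right)} + 6\right) \right)} = \left(4 \left(-7 + 4 \cdot 3\right) \left(1 + 6\right)\right)^{2} = \left(4 \left(-7 + 12\right) 7\right)^{2} = \left(4 \cdot 5 \cdot 7\right)^{2} = \left(4 \cdot 35\right)^{2} = 140^{2} = 19600$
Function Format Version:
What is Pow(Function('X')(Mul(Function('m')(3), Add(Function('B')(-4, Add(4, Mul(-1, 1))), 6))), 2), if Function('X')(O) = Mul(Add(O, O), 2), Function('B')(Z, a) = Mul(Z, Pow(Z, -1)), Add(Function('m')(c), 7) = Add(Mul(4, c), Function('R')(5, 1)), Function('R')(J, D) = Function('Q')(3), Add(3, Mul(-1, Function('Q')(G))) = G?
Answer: 19600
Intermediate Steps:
Function('Q')(G) = Add(3, Mul(-1, G))
Function('R')(J, D) = 0 (Function('R')(J, D) = Add(3, Mul(-1, 3)) = Add(3, -3) = 0)
Function('m')(c) = Add(-7, Mul(4, c)) (Function('m')(c) = Add(-7, Add(Mul(4, c), 0)) = Add(-7, Mul(4, c)))
Function('B')(Z, a) = 1
Function('X')(O) = Mul(4, O) (Function('X')(O) = Mul(Mul(2, O), 2) = Mul(4, O))
Pow(Function('X')(Mul(Function('m')(3), Add(Function('B')(-4, Add(4, Mul(-1, 1))), 6))), 2) = Pow(Mul(4, Mul(Add(-7, Mul(4, 3)), Add(1, 6))), 2) = Pow(Mul(4, Mul(Add(-7, 12), 7)), 2) = Pow(Mul(4, Mul(5, 7)), 2) = Pow(Mul(4, 35), 2) = Pow(140, 2) = 19600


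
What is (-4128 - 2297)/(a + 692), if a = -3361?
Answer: 6425/2669 ≈ 2.4073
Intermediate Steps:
(-4128 - 2297)/(a + 692) = (-4128 - 2297)/(-3361 + 692) = -6425/(-2669) = -6425*(-1/2669) = 6425/2669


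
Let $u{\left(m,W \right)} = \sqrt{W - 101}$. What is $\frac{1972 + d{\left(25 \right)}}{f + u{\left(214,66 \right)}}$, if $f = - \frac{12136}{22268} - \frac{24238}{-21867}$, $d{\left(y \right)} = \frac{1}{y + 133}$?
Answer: $\frac{1300759254730630387602}{41346365257584221461} - \frac{4617280342325910102417 i \sqrt{35}}{82692730515168442922} \approx 31.46 - 330.33 i$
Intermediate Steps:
$d{\left(y \right)} = \frac{1}{133 + y}$
$u{\left(m,W \right)} = \sqrt{-101 + W}$
$f = \frac{68588468}{121733589}$ ($f = \left(-12136\right) \frac{1}{22268} - - \frac{24238}{21867} = - \frac{3034}{5567} + \frac{24238}{21867} = \frac{68588468}{121733589} \approx 0.56343$)
$\frac{1972 + d{\left(25 \right)}}{f + u{\left(214,66 \right)}} = \frac{1972 + \frac{1}{133 + 25}}{\frac{68588468}{121733589} + \sqrt{-101 + 66}} = \frac{1972 + \frac{1}{158}}{\frac{68588468}{121733589} + \sqrt{-35}} = \frac{1972 + \frac{1}{158}}{\frac{68588468}{121733589} + i \sqrt{35}} = \frac{311577}{158 \left(\frac{68588468}{121733589} + i \sqrt{35}\right)}$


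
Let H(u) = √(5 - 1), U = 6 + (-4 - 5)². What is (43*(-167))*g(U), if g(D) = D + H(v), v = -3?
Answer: -639109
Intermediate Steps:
U = 87 (U = 6 + (-9)² = 6 + 81 = 87)
H(u) = 2 (H(u) = √4 = 2)
g(D) = 2 + D (g(D) = D + 2 = 2 + D)
(43*(-167))*g(U) = (43*(-167))*(2 + 87) = -7181*89 = -639109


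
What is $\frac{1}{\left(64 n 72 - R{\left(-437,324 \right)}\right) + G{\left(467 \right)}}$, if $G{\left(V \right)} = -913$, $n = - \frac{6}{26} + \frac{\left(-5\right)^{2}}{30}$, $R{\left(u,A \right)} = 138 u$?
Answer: $\frac{13}{808205} \approx 1.6085 \cdot 10^{-5}$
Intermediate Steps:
$n = \frac{47}{78}$ ($n = \left(-6\right) \frac{1}{26} + 25 \cdot \frac{1}{30} = - \frac{3}{13} + \frac{5}{6} = \frac{47}{78} \approx 0.60256$)
$\frac{1}{\left(64 n 72 - R{\left(-437,324 \right)}\right) + G{\left(467 \right)}} = \frac{1}{\left(64 \cdot \frac{47}{78} \cdot 72 - 138 \left(-437\right)\right) - 913} = \frac{1}{\left(\frac{1504}{39} \cdot 72 - -60306\right) - 913} = \frac{1}{\left(\frac{36096}{13} + 60306\right) - 913} = \frac{1}{\frac{820074}{13} - 913} = \frac{1}{\frac{808205}{13}} = \frac{13}{808205}$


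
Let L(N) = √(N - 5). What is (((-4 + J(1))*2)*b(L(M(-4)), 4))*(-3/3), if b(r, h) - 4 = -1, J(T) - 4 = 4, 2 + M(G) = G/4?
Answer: -24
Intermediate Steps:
M(G) = -2 + G/4
J(T) = 8 (J(T) = 4 + 4 = 8)
L(N) = √(-5 + N)
b(r, h) = 3 (b(r, h) = 4 - 1 = 3)
(((-4 + J(1))*2)*b(L(M(-4)), 4))*(-3/3) = (((-4 + 8)*2)*3)*(-3/3) = ((4*2)*3)*(-3*⅓) = (8*3)*(-1) = 24*(-1) = -24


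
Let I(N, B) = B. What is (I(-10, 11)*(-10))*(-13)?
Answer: 1430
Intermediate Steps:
(I(-10, 11)*(-10))*(-13) = (11*(-10))*(-13) = -110*(-13) = 1430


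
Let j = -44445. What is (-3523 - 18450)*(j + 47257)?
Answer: -61788076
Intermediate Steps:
(-3523 - 18450)*(j + 47257) = (-3523 - 18450)*(-44445 + 47257) = -21973*2812 = -61788076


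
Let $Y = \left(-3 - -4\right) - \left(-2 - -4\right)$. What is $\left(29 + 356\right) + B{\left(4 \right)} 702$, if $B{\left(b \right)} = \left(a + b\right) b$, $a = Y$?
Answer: $8809$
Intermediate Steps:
$Y = -1$ ($Y = \left(-3 + 4\right) - \left(-2 + 4\right) = 1 - 2 = -1$)
$a = -1$
$B{\left(b \right)} = b \left(-1 + b\right)$ ($B{\left(b \right)} = \left(-1 + b\right) b = b \left(-1 + b\right)$)
$\left(29 + 356\right) + B{\left(4 \right)} 702 = \left(29 + 356\right) + 4 \left(-1 + 4\right) 702 = 385 + 4 \cdot 3 \cdot 702 = 385 + 12 \cdot 702 = 385 + 8424 = 8809$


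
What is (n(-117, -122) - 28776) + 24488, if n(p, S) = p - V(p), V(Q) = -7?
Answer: -4398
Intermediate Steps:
n(p, S) = 7 + p (n(p, S) = p - 1*(-7) = p + 7 = 7 + p)
(n(-117, -122) - 28776) + 24488 = ((7 - 117) - 28776) + 24488 = (-110 - 28776) + 24488 = -28886 + 24488 = -4398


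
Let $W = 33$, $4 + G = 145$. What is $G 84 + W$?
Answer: $11877$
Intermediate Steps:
$G = 141$ ($G = -4 + 145 = 141$)
$G 84 + W = 141 \cdot 84 + 33 = 11844 + 33 = 11877$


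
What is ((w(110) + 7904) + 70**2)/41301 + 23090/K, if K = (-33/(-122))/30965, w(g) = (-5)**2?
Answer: 109169538715729/41301 ≈ 2.6433e+9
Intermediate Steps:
w(g) = 25
K = 3/343430 (K = -1/122*(-33)*(1/30965) = (33/122)*(1/30965) = 3/343430 ≈ 8.7354e-6)
((w(110) + 7904) + 70**2)/41301 + 23090/K = ((25 + 7904) + 70**2)/41301 + 23090/(3/343430) = (7929 + 4900)*(1/41301) + 23090*(343430/3) = 12829*(1/41301) + 7929798700/3 = 12829/41301 + 7929798700/3 = 109169538715729/41301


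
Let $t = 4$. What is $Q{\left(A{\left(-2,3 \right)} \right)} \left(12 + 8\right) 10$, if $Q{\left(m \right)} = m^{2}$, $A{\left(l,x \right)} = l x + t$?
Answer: $800$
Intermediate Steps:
$A{\left(l,x \right)} = 4 + l x$ ($A{\left(l,x \right)} = l x + 4 = 4 + l x$)
$Q{\left(A{\left(-2,3 \right)} \right)} \left(12 + 8\right) 10 = \left(4 - 6\right)^{2} \left(12 + 8\right) 10 = \left(4 - 6\right)^{2} \cdot 20 \cdot 10 = \left(-2\right)^{2} \cdot 200 = 4 \cdot 200 = 800$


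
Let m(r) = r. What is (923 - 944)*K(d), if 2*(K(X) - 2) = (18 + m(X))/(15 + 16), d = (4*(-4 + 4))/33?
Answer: -1491/31 ≈ -48.097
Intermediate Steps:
d = 0 (d = (4*0)*(1/33) = 0*(1/33) = 0)
K(X) = 71/31 + X/62 (K(X) = 2 + ((18 + X)/(15 + 16))/2 = 2 + ((18 + X)/31)/2 = 2 + ((18 + X)*(1/31))/2 = 2 + (18/31 + X/31)/2 = 2 + (9/31 + X/62) = 71/31 + X/62)
(923 - 944)*K(d) = (923 - 944)*(71/31 + (1/62)*0) = -21*(71/31 + 0) = -21*71/31 = -1491/31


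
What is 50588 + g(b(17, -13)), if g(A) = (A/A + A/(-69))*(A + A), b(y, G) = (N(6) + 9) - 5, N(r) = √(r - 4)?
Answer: 1163696/23 + 122*√2/69 ≈ 50598.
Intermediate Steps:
N(r) = √(-4 + r)
b(y, G) = 4 + √2 (b(y, G) = (√(-4 + 6) + 9) - 5 = (√2 + 9) - 5 = (9 + √2) - 5 = 4 + √2)
g(A) = 2*A*(1 - A/69) (g(A) = (1 + A*(-1/69))*(2*A) = (1 - A/69)*(2*A) = 2*A*(1 - A/69))
50588 + g(b(17, -13)) = 50588 + 2*(4 + √2)*(69 - (4 + √2))/69 = 50588 + 2*(4 + √2)*(69 + (-4 - √2))/69 = 50588 + 2*(4 + √2)*(65 - √2)/69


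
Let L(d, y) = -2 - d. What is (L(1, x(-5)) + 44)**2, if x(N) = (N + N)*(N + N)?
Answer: 1681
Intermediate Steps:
x(N) = 4*N**2 (x(N) = (2*N)*(2*N) = 4*N**2)
(L(1, x(-5)) + 44)**2 = ((-2 - 1*1) + 44)**2 = ((-2 - 1) + 44)**2 = (-3 + 44)**2 = 41**2 = 1681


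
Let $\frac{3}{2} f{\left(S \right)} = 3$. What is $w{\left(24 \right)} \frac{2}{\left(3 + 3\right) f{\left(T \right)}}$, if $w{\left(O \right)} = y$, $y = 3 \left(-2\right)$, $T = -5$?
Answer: $-1$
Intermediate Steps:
$f{\left(S \right)} = 2$ ($f{\left(S \right)} = \frac{2}{3} \cdot 3 = 2$)
$y = -6$
$w{\left(O \right)} = -6$
$w{\left(24 \right)} \frac{2}{\left(3 + 3\right) f{\left(T \right)}} = - 6 \frac{2}{\left(3 + 3\right) 2} = - 6 \frac{2}{6 \cdot 2} = - 6 \cdot \frac{2}{12} = - 6 \cdot 2 \cdot \frac{1}{12} = \left(-6\right) \frac{1}{6} = -1$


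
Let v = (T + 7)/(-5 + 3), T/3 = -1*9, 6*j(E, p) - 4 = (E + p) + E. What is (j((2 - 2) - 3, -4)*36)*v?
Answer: -360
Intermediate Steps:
j(E, p) = ⅔ + E/3 + p/6 (j(E, p) = ⅔ + ((E + p) + E)/6 = ⅔ + (p + 2*E)/6 = ⅔ + (E/3 + p/6) = ⅔ + E/3 + p/6)
T = -27 (T = 3*(-1*9) = 3*(-9) = -27)
v = 10 (v = (-27 + 7)/(-5 + 3) = -20/(-2) = -20*(-½) = 10)
(j((2 - 2) - 3, -4)*36)*v = ((⅔ + ((2 - 2) - 3)/3 + (⅙)*(-4))*36)*10 = ((⅔ + (0 - 3)/3 - ⅔)*36)*10 = ((⅔ + (⅓)*(-3) - ⅔)*36)*10 = ((⅔ - 1 - ⅔)*36)*10 = -1*36*10 = -36*10 = -360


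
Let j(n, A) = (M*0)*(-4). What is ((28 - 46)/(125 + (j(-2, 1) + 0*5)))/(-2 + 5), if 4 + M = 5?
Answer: -6/125 ≈ -0.048000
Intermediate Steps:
M = 1 (M = -4 + 5 = 1)
j(n, A) = 0 (j(n, A) = (1*0)*(-4) = 0*(-4) = 0)
((28 - 46)/(125 + (j(-2, 1) + 0*5)))/(-2 + 5) = ((28 - 46)/(125 + (0 + 0*5)))/(-2 + 5) = (-18/(125 + (0 + 0)))/3 = (-18/(125 + 0))/3 = (-18/125)/3 = (-18*1/125)/3 = (⅓)*(-18/125) = -6/125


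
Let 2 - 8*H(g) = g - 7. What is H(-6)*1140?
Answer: 4275/2 ≈ 2137.5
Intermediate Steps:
H(g) = 9/8 - g/8 (H(g) = 1/4 - (g - 7)/8 = 1/4 - (-7 + g)/8 = 1/4 + (7/8 - g/8) = 9/8 - g/8)
H(-6)*1140 = (9/8 - 1/8*(-6))*1140 = (9/8 + 3/4)*1140 = (15/8)*1140 = 4275/2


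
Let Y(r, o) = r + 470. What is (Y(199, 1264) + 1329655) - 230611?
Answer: 1099713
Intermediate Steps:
Y(r, o) = 470 + r
(Y(199, 1264) + 1329655) - 230611 = ((470 + 199) + 1329655) - 230611 = (669 + 1329655) - 230611 = 1330324 - 230611 = 1099713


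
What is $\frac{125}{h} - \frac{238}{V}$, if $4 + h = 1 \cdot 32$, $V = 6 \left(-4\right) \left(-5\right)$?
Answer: $\frac{521}{210} \approx 2.481$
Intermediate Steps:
$V = 120$ ($V = \left(-24\right) \left(-5\right) = 120$)
$h = 28$ ($h = -4 + 1 \cdot 32 = -4 + 32 = 28$)
$\frac{125}{h} - \frac{238}{V} = \frac{125}{28} - \frac{238}{120} = 125 \cdot \frac{1}{28} - \frac{119}{60} = \frac{125}{28} - \frac{119}{60} = \frac{521}{210}$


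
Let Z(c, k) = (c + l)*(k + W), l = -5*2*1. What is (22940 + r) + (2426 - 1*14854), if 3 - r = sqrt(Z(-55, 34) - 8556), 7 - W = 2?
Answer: 10515 - I*sqrt(11091) ≈ 10515.0 - 105.31*I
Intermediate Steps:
W = 5 (W = 7 - 1*2 = 7 - 2 = 5)
l = -10 (l = -10*1 = -10)
Z(c, k) = (-10 + c)*(5 + k) (Z(c, k) = (c - 10)*(k + 5) = (-10 + c)*(5 + k))
r = 3 - I*sqrt(11091) (r = 3 - sqrt((-50 - 10*34 + 5*(-55) - 55*34) - 8556) = 3 - sqrt((-50 - 340 - 275 - 1870) - 8556) = 3 - sqrt(-2535 - 8556) = 3 - sqrt(-11091) = 3 - I*sqrt(11091) ≈ 3.0 - 105.31*I)
(22940 + r) + (2426 - 1*14854) = (22940 + (3 - I*sqrt(11091))) + (2426 - 1*14854) = (22943 - I*sqrt(11091)) + (2426 - 14854) = (22943 - I*sqrt(11091)) - 12428 = 10515 - I*sqrt(11091)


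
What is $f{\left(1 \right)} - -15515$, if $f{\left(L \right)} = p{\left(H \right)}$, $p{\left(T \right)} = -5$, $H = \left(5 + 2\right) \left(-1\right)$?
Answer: $15510$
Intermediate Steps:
$H = -7$ ($H = 7 \left(-1\right) = -7$)
$f{\left(L \right)} = -5$
$f{\left(1 \right)} - -15515 = -5 - -15515 = -5 + 15515 = 15510$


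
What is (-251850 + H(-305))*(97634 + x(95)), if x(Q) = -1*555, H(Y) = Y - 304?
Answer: -24508467261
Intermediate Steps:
H(Y) = -304 + Y
x(Q) = -555
(-251850 + H(-305))*(97634 + x(95)) = (-251850 + (-304 - 305))*(97634 - 555) = (-251850 - 609)*97079 = -252459*97079 = -24508467261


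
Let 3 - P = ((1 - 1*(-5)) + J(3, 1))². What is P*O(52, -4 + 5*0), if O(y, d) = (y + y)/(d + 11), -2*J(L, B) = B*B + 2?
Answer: -1794/7 ≈ -256.29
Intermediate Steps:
J(L, B) = -1 - B²/2 (J(L, B) = -(B*B + 2)/2 = -(B² + 2)/2 = -(2 + B²)/2 = -1 - B²/2)
P = -69/4 (P = 3 - ((1 - 1*(-5)) + (-1 - ½*1²))² = 3 - ((1 + 5) + (-1 - ½*1))² = 3 - (6 + (-1 - ½))² = 3 - (6 - 3/2)² = 3 - (9/2)² = 3 - 1*81/4 = 3 - 81/4 = -69/4 ≈ -17.250)
O(y, d) = 2*y/(11 + d) (O(y, d) = (2*y)/(11 + d) = 2*y/(11 + d))
P*O(52, -4 + 5*0) = -69*52/(2*(11 + (-4 + 5*0))) = -69*52/(2*(11 + (-4 + 0))) = -69*52/(2*(11 - 4)) = -69*52/(2*7) = -69/4*104/7 = -1794/7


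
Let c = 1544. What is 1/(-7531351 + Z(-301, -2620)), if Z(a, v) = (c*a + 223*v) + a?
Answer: -1/8580656 ≈ -1.1654e-7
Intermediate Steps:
Z(a, v) = 223*v + 1545*a (Z(a, v) = (1544*a + 223*v) + a = (223*v + 1544*a) + a = 223*v + 1545*a)
1/(-7531351 + Z(-301, -2620)) = 1/(-7531351 + (223*(-2620) + 1545*(-301))) = 1/(-7531351 + (-584260 - 465045)) = 1/(-7531351 - 1049305) = 1/(-8580656) = -1/8580656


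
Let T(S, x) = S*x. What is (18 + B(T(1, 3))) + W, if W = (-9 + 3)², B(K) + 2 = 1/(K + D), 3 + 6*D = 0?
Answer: 262/5 ≈ 52.400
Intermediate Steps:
D = -½ (D = -½ + (⅙)*0 = -½ + 0 = -½ ≈ -0.50000)
B(K) = -2 + 1/(-½ + K) (B(K) = -2 + 1/(K - ½) = -2 + 1/(-½ + K))
W = 36 (W = (-6)² = 36)
(18 + B(T(1, 3))) + W = (18 + 4*(1 - 3)/(-1 + 2*(1*3))) + 36 = (18 + 4*(1 - 1*3)/(-1 + 2*3)) + 36 = (18 + 4*(1 - 3)/(-1 + 6)) + 36 = (18 + 4*(-2)/5) + 36 = (18 + 4*(⅕)*(-2)) + 36 = (18 - 8/5) + 36 = 82/5 + 36 = 262/5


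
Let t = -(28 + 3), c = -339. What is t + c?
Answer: -370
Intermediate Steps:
t = -31 (t = -1*31 = -31)
t + c = -31 - 339 = -370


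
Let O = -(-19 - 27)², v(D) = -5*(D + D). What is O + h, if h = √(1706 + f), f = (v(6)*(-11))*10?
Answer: -2116 + √8306 ≈ -2024.9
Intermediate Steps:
v(D) = -10*D
f = 6600 (f = (-10*6*(-11))*10 = -60*(-11)*10 = 660*10 = 6600)
h = √8306 (h = √(1706 + 6600) = √8306 ≈ 91.137)
O = -2116 (O = -1*(-46)² = -1*2116 = -2116)
O + h = -2116 + √8306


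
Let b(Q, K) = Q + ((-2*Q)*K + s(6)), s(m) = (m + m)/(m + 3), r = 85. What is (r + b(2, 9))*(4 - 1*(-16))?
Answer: 3140/3 ≈ 1046.7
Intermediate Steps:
s(m) = 2*m/(3 + m) (s(m) = (2*m)/(3 + m) = 2*m/(3 + m))
b(Q, K) = 4/3 + Q - 2*K*Q (b(Q, K) = Q + ((-2*Q)*K + 2*6/(3 + 6)) = Q + (-2*K*Q + 2*6/9) = Q + (-2*K*Q + 2*6*(⅑)) = Q + (-2*K*Q + 4/3) = Q + (4/3 - 2*K*Q) = 4/3 + Q - 2*K*Q)
(r + b(2, 9))*(4 - 1*(-16)) = (85 + (4/3 + 2 - 2*9*2))*(4 - 1*(-16)) = (85 + (4/3 + 2 - 36))*(4 + 16) = (85 - 98/3)*20 = (157/3)*20 = 3140/3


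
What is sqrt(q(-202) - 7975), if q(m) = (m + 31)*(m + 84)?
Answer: sqrt(12203) ≈ 110.47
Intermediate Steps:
q(m) = (31 + m)*(84 + m)
sqrt(q(-202) - 7975) = sqrt((2604 + (-202)**2 + 115*(-202)) - 7975) = sqrt((2604 + 40804 - 23230) - 7975) = sqrt(20178 - 7975) = sqrt(12203)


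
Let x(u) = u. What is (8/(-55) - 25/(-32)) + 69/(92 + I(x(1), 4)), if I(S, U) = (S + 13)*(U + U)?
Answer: 29143/29920 ≈ 0.97403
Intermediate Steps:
I(S, U) = 2*U*(13 + S) (I(S, U) = (13 + S)*(2*U) = 2*U*(13 + S))
(8/(-55) - 25/(-32)) + 69/(92 + I(x(1), 4)) = (8/(-55) - 25/(-32)) + 69/(92 + 2*4*(13 + 1)) = (8*(-1/55) - 25*(-1/32)) + 69/(92 + 2*4*14) = (-8/55 + 25/32) + 69/(92 + 112) = 1119/1760 + 69/204 = 1119/1760 + (1/204)*69 = 1119/1760 + 23/68 = 29143/29920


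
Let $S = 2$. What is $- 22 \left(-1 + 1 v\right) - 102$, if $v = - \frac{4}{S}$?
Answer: $-36$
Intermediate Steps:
$v = -2$ ($v = - \frac{4}{2} = \left(-4\right) \frac{1}{2} = -2$)
$- 22 \left(-1 + 1 v\right) - 102 = - 22 \left(-1 + 1 \left(-2\right)\right) - 102 = - 22 \left(-1 - 2\right) - 102 = \left(-22\right) \left(-3\right) - 102 = 66 - 102 = -36$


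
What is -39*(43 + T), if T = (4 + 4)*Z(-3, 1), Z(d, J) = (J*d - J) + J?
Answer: -741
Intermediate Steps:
Z(d, J) = J*d (Z(d, J) = (-J + J*d) + J = J*d)
T = -24 (T = (4 + 4)*(1*(-3)) = 8*(-3) = -24)
-39*(43 + T) = -39*(43 - 24) = -39*19 = -741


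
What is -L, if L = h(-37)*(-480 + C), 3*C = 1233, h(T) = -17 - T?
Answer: 1380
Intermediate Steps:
C = 411 (C = (⅓)*1233 = 411)
L = -1380 (L = (-17 - 1*(-37))*(-480 + 411) = (-17 + 37)*(-69) = 20*(-69) = -1380)
-L = -1*(-1380) = 1380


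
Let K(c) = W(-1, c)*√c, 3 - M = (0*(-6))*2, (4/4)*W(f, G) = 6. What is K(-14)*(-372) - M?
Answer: -3 - 2232*I*√14 ≈ -3.0 - 8351.4*I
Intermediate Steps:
W(f, G) = 6
M = 3 (M = 3 - 0*(-6)*2 = 3 - 0*2 = 3 - 1*0 = 3 + 0 = 3)
K(c) = 6*√c
K(-14)*(-372) - M = (6*√(-14))*(-372) - 1*3 = (6*(I*√14))*(-372) - 3 = (6*I*√14)*(-372) - 3 = -2232*I*√14 - 3 = -3 - 2232*I*√14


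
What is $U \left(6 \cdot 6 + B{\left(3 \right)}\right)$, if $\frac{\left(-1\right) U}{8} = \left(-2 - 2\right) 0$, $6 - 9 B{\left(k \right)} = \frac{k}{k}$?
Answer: $0$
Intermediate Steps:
$B{\left(k \right)} = \frac{5}{9}$ ($B{\left(k \right)} = \frac{2}{3} - \frac{k \frac{1}{k}}{9} = \frac{2}{3} - \frac{1}{9} = \frac{5}{9}$)
$U = 0$ ($U = - 8 \left(-2 - 2\right) 0 = - 8 \left(\left(-4\right) 0\right) = \left(-8\right) 0 = 0$)
$U \left(6 \cdot 6 + B{\left(3 \right)}\right) = 0 \left(6 \cdot 6 + \frac{5}{9}\right) = 0 \left(36 + \frac{5}{9}\right) = 0 \cdot \frac{329}{9} = 0$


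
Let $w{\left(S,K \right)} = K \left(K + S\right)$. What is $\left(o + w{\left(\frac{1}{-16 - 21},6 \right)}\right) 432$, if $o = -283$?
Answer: $- \frac{3950640}{37} \approx -1.0677 \cdot 10^{5}$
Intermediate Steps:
$\left(o + w{\left(\frac{1}{-16 - 21},6 \right)}\right) 432 = \left(-283 + 6 \left(6 + \frac{1}{-16 - 21}\right)\right) 432 = \left(-283 + 6 \left(6 + \frac{1}{-37}\right)\right) 432 = \left(-283 + 6 \left(6 - \frac{1}{37}\right)\right) 432 = \left(-283 + 6 \cdot \frac{221}{37}\right) 432 = \left(-283 + \frac{1326}{37}\right) 432 = \left(- \frac{9145}{37}\right) 432 = - \frac{3950640}{37}$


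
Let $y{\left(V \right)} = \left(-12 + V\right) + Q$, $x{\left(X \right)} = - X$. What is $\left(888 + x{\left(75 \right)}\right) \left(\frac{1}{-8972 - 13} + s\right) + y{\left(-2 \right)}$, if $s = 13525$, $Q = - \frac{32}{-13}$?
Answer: $\frac{428121993602}{38935} \approx 1.0996 \cdot 10^{7}$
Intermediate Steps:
$Q = \frac{32}{13}$ ($Q = \left(-32\right) \left(- \frac{1}{13}\right) = \frac{32}{13} \approx 2.4615$)
$y{\left(V \right)} = - \frac{124}{13} + V$ ($y{\left(V \right)} = \left(-12 + V\right) + \frac{32}{13} = - \frac{124}{13} + V$)
$\left(888 + x{\left(75 \right)}\right) \left(\frac{1}{-8972 - 13} + s\right) + y{\left(-2 \right)} = \left(888 - 75\right) \left(\frac{1}{-8972 - 13} + 13525\right) - \frac{150}{13} = \left(888 - 75\right) \left(\frac{1}{-8985} + 13525\right) - \frac{150}{13} = 813 \left(- \frac{1}{8985} + 13525\right) - \frac{150}{13} = 813 \cdot \frac{121522124}{8985} - \frac{150}{13} = \frac{32932495604}{2995} - \frac{150}{13} = \frac{428121993602}{38935}$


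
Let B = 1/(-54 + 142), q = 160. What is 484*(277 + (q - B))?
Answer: 423005/2 ≈ 2.1150e+5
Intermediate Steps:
B = 1/88 ≈ 0.011364
484*(277 + (q - B)) = 484*(277 + (160 - 1*1/88)) = 484*(277 + (160 - 1/88)) = 484*(277 + 14079/88) = 484*(38455/88) = 423005/2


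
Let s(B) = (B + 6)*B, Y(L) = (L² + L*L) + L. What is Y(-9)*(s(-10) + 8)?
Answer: 7344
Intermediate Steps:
Y(L) = L + 2*L² (Y(L) = (L² + L²) + L = 2*L² + L = L + 2*L²)
s(B) = B*(6 + B) (s(B) = (6 + B)*B = B*(6 + B))
Y(-9)*(s(-10) + 8) = (-9*(1 + 2*(-9)))*(-10*(6 - 10) + 8) = (-9*(1 - 18))*(-10*(-4) + 8) = (-9*(-17))*(40 + 8) = 153*48 = 7344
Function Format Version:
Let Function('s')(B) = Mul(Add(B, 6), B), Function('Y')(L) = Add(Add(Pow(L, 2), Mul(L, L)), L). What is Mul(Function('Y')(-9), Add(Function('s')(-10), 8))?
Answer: 7344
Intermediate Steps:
Function('Y')(L) = Add(L, Mul(2, Pow(L, 2))) (Function('Y')(L) = Add(Add(Pow(L, 2), Pow(L, 2)), L) = Add(Mul(2, Pow(L, 2)), L) = Add(L, Mul(2, Pow(L, 2))))
Function('s')(B) = Mul(B, Add(6, B)) (Function('s')(B) = Mul(Add(6, B), B) = Mul(B, Add(6, B)))
Mul(Function('Y')(-9), Add(Function('s')(-10), 8)) = Mul(Mul(-9, Add(1, Mul(2, -9))), Add(Mul(-10, Add(6, -10)), 8)) = Mul(Mul(-9, Add(1, -18)), Add(Mul(-10, -4), 8)) = Mul(Mul(-9, -17), Add(40, 8)) = Mul(153, 48) = 7344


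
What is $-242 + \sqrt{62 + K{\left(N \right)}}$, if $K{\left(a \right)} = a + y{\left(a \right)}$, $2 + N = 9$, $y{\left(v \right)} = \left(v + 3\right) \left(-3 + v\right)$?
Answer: $-242 + \sqrt{109} \approx -231.56$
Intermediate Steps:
$y{\left(v \right)} = \left(-3 + v\right) \left(3 + v\right)$ ($y{\left(v \right)} = \left(3 + v\right) \left(-3 + v\right) = \left(-3 + v\right) \left(3 + v\right)$)
$N = 7$ ($N = -2 + 9 = 7$)
$K{\left(a \right)} = -9 + a + a^{2}$ ($K{\left(a \right)} = a + \left(-9 + a^{2}\right) = -9 + a + a^{2}$)
$-242 + \sqrt{62 + K{\left(N \right)}} = -242 + \sqrt{62 + \left(-9 + 7 + 7^{2}\right)} = -242 + \sqrt{62 + \left(-9 + 7 + 49\right)} = -242 + \sqrt{62 + 47} = -242 + \sqrt{109}$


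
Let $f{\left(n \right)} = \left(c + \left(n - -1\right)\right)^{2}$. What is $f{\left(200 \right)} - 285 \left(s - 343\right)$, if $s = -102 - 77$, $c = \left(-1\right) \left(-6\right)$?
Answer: $191619$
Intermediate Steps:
$c = 6$
$f{\left(n \right)} = \left(7 + n\right)^{2}$ ($f{\left(n \right)} = \left(6 + \left(n - -1\right)\right)^{2} = \left(6 + \left(n + 1\right)\right)^{2} = \left(6 + \left(1 + n\right)\right)^{2} = \left(7 + n\right)^{2}$)
$s = -179$
$f{\left(200 \right)} - 285 \left(s - 343\right) = \left(7 + 200\right)^{2} - 285 \left(-179 - 343\right) = 207^{2} - -148770 = 42849 + 148770 = 191619$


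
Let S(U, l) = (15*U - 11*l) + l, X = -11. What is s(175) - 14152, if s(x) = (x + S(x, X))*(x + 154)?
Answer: 943238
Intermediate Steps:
S(U, l) = -10*l + 15*U (S(U, l) = (-11*l + 15*U) + l = -10*l + 15*U)
s(x) = (110 + 16*x)*(154 + x) (s(x) = (x + (-10*(-11) + 15*x))*(x + 154) = (x + (110 + 15*x))*(154 + x) = (110 + 16*x)*(154 + x))
s(175) - 14152 = (16940 + 16*175**2 + 2574*175) - 14152 = (16940 + 16*30625 + 450450) - 14152 = (16940 + 490000 + 450450) - 14152 = 957390 - 14152 = 943238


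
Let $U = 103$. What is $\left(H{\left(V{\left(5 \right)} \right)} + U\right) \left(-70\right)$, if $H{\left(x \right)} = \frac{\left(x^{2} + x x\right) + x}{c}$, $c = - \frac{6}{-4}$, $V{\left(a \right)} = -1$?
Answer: $- \frac{21770}{3} \approx -7256.7$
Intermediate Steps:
$c = \frac{3}{2}$ ($c = \left(-6\right) \left(- \frac{1}{4}\right) = \frac{3}{2} \approx 1.5$)
$H{\left(x \right)} = \frac{2 x}{3} + \frac{4 x^{2}}{3}$ ($H{\left(x \right)} = \frac{\left(x^{2} + x x\right) + x}{\frac{3}{2}} = \left(\left(x^{2} + x^{2}\right) + x\right) \frac{2}{3} = \left(2 x^{2} + x\right) \frac{2}{3} = \left(x + 2 x^{2}\right) \frac{2}{3} = \frac{2 x}{3} + \frac{4 x^{2}}{3}$)
$\left(H{\left(V{\left(5 \right)} \right)} + U\right) \left(-70\right) = \left(\frac{2}{3} \left(-1\right) \left(1 + 2 \left(-1\right)\right) + 103\right) \left(-70\right) = \left(\frac{2}{3} \left(-1\right) \left(1 - 2\right) + 103\right) \left(-70\right) = \left(\frac{2}{3} \left(-1\right) \left(-1\right) + 103\right) \left(-70\right) = \left(\frac{2}{3} + 103\right) \left(-70\right) = \frac{311}{3} \left(-70\right) = - \frac{21770}{3}$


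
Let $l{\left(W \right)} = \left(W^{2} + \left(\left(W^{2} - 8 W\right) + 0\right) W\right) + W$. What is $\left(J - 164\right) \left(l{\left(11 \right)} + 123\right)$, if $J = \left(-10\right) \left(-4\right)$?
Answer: $-76632$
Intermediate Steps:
$J = 40$
$l{\left(W \right)} = W + W^{2} + W \left(W^{2} - 8 W\right)$ ($l{\left(W \right)} = \left(W^{2} + \left(W^{2} - 8 W\right) W\right) + W = \left(W^{2} + W \left(W^{2} - 8 W\right)\right) + W = W + W^{2} + W \left(W^{2} - 8 W\right)$)
$\left(J - 164\right) \left(l{\left(11 \right)} + 123\right) = \left(40 - 164\right) \left(11 \left(1 + 11^{2} - 77\right) + 123\right) = - 124 \left(11 \left(1 + 121 - 77\right) + 123\right) = - 124 \left(11 \cdot 45 + 123\right) = - 124 \left(495 + 123\right) = \left(-124\right) 618 = -76632$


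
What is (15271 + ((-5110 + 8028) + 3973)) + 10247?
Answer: 32409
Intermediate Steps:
(15271 + ((-5110 + 8028) + 3973)) + 10247 = (15271 + (2918 + 3973)) + 10247 = (15271 + 6891) + 10247 = 22162 + 10247 = 32409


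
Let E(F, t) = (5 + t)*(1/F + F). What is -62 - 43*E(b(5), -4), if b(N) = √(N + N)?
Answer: -62 - 473*√10/10 ≈ -211.58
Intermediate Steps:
b(N) = √2*√N (b(N) = √(2*N) = √2*√N)
E(F, t) = (5 + t)*(F + 1/F)
-62 - 43*E(b(5), -4) = -62 - 43*(5 - 4 + (√2*√5)²*(5 - 4))/(√2*√5) = -62 - 43*(5 - 4 + (√10)²*1)/(√10) = -62 - 43*√10/10*(5 - 4 + 10*1) = -62 - 43*√10/10*(5 - 4 + 10) = -62 - 43*√10/10*11 = -62 - 473*√10/10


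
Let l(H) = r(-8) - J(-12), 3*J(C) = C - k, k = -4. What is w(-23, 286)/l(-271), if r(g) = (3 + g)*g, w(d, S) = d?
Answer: -69/128 ≈ -0.53906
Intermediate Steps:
r(g) = g*(3 + g)
J(C) = 4/3 + C/3 (J(C) = (C - 1*(-4))/3 = (C + 4)/3 = (4 + C)/3 = 4/3 + C/3)
l(H) = 128/3 (l(H) = -8*(3 - 8) - (4/3 + (1/3)*(-12)) = -8*(-5) - (4/3 - 4) = 40 - 1*(-8/3) = 40 + 8/3 = 128/3)
w(-23, 286)/l(-271) = -23/128/3 = -23*3/128 = -69/128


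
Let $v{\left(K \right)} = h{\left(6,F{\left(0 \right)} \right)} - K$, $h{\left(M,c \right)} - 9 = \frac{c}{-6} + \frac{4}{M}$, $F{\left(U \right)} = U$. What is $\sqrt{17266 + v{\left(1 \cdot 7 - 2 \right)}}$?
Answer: $\frac{2 \sqrt{38859}}{3} \approx 131.42$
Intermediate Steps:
$h{\left(M,c \right)} = 9 + \frac{4}{M} - \frac{c}{6}$ ($h{\left(M,c \right)} = 9 + \left(\frac{c}{-6} + \frac{4}{M}\right) = 9 + \left(c \left(- \frac{1}{6}\right) + \frac{4}{M}\right) = 9 - \left(- \frac{4}{M} + \frac{c}{6}\right) = 9 + \frac{4}{M} - \frac{c}{6}$)
$v{\left(K \right)} = \frac{29}{3} - K$ ($v{\left(K \right)} = \left(9 + \frac{4}{6} - 0\right) - K = \left(9 + 4 \cdot \frac{1}{6} + 0\right) - K = \left(9 + \frac{2}{3} + 0\right) - K = \frac{29}{3} - K$)
$\sqrt{17266 + v{\left(1 \cdot 7 - 2 \right)}} = \sqrt{17266 + \left(\frac{29}{3} - \left(1 \cdot 7 - 2\right)\right)} = \sqrt{17266 + \left(\frac{29}{3} - \left(7 - 2\right)\right)} = \sqrt{17266 + \left(\frac{29}{3} - 5\right)} = \sqrt{17266 + \frac{14}{3}} = \sqrt{\frac{51812}{3}} = \frac{2 \sqrt{38859}}{3}$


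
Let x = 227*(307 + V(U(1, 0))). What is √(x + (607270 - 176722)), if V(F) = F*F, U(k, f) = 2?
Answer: √501145 ≈ 707.92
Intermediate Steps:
V(F) = F²
x = 70597 (x = 227*(307 + 2²) = 227*(307 + 4) = 227*311 = 70597)
√(x + (607270 - 176722)) = √(70597 + (607270 - 176722)) = √(70597 + 430548) = √501145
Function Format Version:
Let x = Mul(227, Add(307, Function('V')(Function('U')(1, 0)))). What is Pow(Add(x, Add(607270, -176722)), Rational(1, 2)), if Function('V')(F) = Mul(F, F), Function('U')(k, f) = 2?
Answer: Pow(501145, Rational(1, 2)) ≈ 707.92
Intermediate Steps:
Function('V')(F) = Pow(F, 2)
x = 70597 (x = Mul(227, Add(307, Pow(2, 2))) = Mul(227, Add(307, 4)) = Mul(227, 311) = 70597)
Pow(Add(x, Add(607270, -176722)), Rational(1, 2)) = Pow(Add(70597, Add(607270, -176722)), Rational(1, 2)) = Pow(Add(70597, 430548), Rational(1, 2)) = Pow(501145, Rational(1, 2))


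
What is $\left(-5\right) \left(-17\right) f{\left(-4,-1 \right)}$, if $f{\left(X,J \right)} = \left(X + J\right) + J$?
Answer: $-510$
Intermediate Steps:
$f{\left(X,J \right)} = X + 2 J$ ($f{\left(X,J \right)} = \left(J + X\right) + J = X + 2 J$)
$\left(-5\right) \left(-17\right) f{\left(-4,-1 \right)} = \left(-5\right) \left(-17\right) \left(-4 + 2 \left(-1\right)\right) = 85 \left(-4 - 2\right) = 85 \left(-6\right) = -510$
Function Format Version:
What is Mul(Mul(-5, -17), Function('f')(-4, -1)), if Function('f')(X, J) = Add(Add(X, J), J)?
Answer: -510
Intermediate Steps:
Function('f')(X, J) = Add(X, Mul(2, J)) (Function('f')(X, J) = Add(Add(J, X), J) = Add(X, Mul(2, J)))
Mul(Mul(-5, -17), Function('f')(-4, -1)) = Mul(Mul(-5, -17), Add(-4, Mul(2, -1))) = Mul(85, Add(-4, -2)) = Mul(85, -6) = -510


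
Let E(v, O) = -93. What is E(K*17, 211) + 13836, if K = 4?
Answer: 13743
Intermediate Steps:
E(K*17, 211) + 13836 = -93 + 13836 = 13743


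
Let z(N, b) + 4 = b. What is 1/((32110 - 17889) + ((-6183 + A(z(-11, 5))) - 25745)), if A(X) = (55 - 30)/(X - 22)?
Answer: -21/371872 ≈ -5.6471e-5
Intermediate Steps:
z(N, b) = -4 + b
A(X) = 25/(-22 + X)
1/((32110 - 17889) + ((-6183 + A(z(-11, 5))) - 25745)) = 1/((32110 - 17889) + ((-6183 + 25/(-22 + (-4 + 5))) - 25745)) = 1/(14221 + ((-6183 + 25/(-22 + 1)) - 25745)) = 1/(14221 + ((-6183 + 25/(-21)) - 25745)) = 1/(14221 + ((-6183 + 25*(-1/21)) - 25745)) = 1/(14221 + ((-6183 - 25/21) - 25745)) = 1/(14221 + (-129868/21 - 25745)) = 1/(14221 - 670513/21) = 1/(-371872/21) = -21/371872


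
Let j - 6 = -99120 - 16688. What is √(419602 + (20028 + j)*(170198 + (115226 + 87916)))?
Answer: I*√35755845558 ≈ 1.8909e+5*I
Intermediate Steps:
j = -115802 (j = 6 + (-99120 - 16688) = 6 - 115808 = -115802)
√(419602 + (20028 + j)*(170198 + (115226 + 87916))) = √(419602 + (20028 - 115802)*(170198 + (115226 + 87916))) = √(419602 - 95774*(170198 + 203142)) = √(419602 - 95774*373340) = √(419602 - 35756265160) = √(-35755845558) = I*√35755845558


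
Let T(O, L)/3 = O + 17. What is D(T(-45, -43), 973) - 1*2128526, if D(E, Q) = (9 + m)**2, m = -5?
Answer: -2128510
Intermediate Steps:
T(O, L) = 51 + 3*O (T(O, L) = 3*(O + 17) = 3*(17 + O) = 51 + 3*O)
D(E, Q) = 16 (D(E, Q) = (9 - 5)**2 = 4**2 = 16)
D(T(-45, -43), 973) - 1*2128526 = 16 - 1*2128526 = 16 - 2128526 = -2128510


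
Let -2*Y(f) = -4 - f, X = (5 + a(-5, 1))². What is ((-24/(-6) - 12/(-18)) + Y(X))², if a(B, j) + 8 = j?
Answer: 676/9 ≈ 75.111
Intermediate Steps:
a(B, j) = -8 + j
X = 4 (X = (5 + (-8 + 1))² = (5 - 7)² = (-2)² = 4)
Y(f) = 2 + f/2 (Y(f) = -(-4 - f)/2 = 2 + f/2)
((-24/(-6) - 12/(-18)) + Y(X))² = ((-24/(-6) - 12/(-18)) + (2 + (½)*4))² = ((-24*(-⅙) - 12*(-1/18)) + (2 + 2))² = ((4 + ⅔) + 4)² = (14/3 + 4)² = (26/3)² = 676/9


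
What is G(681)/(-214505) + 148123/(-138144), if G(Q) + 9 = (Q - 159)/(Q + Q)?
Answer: -7212228964441/6726595369440 ≈ -1.0722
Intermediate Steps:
G(Q) = -9 + (-159 + Q)/(2*Q) (G(Q) = -9 + (Q - 159)/(Q + Q) = -9 + (-159 + Q)/((2*Q)) = -9 + (-159 + Q)*(1/(2*Q)) = -9 + (-159 + Q)/(2*Q))
G(681)/(-214505) + 148123/(-138144) = ((½)*(-159 - 17*681)/681)/(-214505) + 148123/(-138144) = ((½)*(1/681)*(-159 - 11577))*(-1/214505) + 148123*(-1/138144) = ((½)*(1/681)*(-11736))*(-1/214505) - 148123/138144 = -1956/227*(-1/214505) - 148123/138144 = 1956/48692635 - 148123/138144 = -7212228964441/6726595369440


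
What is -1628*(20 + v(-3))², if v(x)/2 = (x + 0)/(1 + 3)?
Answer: -557183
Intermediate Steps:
v(x) = x/2 (v(x) = 2*((x + 0)/(1 + 3)) = 2*(x/4) = x/2)
-1628*(20 + v(-3))² = -1628*(20 + (½)*(-3))² = -1628*(20 - 3/2)² = -1628*(37/2)² = -1628*1369/4 = -557183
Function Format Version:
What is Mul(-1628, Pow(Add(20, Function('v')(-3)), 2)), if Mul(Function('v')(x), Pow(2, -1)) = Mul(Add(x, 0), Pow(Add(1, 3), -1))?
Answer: -557183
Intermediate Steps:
Function('v')(x) = Mul(Rational(1, 2), x) (Function('v')(x) = Mul(2, Mul(Add(x, 0), Pow(Add(1, 3), -1))) = Mul(2, Mul(x, Pow(4, -1))) = Mul(2, Mul(x, Rational(1, 4))) = Mul(2, Mul(Rational(1, 4), x)) = Mul(Rational(1, 2), x))
Mul(-1628, Pow(Add(20, Function('v')(-3)), 2)) = Mul(-1628, Pow(Add(20, Mul(Rational(1, 2), -3)), 2)) = Mul(-1628, Pow(Add(20, Rational(-3, 2)), 2)) = Mul(-1628, Pow(Rational(37, 2), 2)) = Mul(-1628, Rational(1369, 4)) = -557183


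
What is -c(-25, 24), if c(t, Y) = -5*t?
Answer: -125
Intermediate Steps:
-c(-25, 24) = -(-5)*(-25) = -1*125 = -125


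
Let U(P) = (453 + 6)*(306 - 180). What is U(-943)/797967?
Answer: 6426/88663 ≈ 0.072477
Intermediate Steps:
U(P) = 57834 (U(P) = 459*126 = 57834)
U(-943)/797967 = 57834/797967 = 57834*(1/797967) = 6426/88663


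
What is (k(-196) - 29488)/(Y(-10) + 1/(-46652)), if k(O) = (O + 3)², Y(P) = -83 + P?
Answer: -362066172/4338637 ≈ -83.452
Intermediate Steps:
k(O) = (3 + O)²
(k(-196) - 29488)/(Y(-10) + 1/(-46652)) = ((3 - 196)² - 29488)/((-83 - 10) + 1/(-46652)) = ((-193)² - 29488)/(-93 - 1/46652) = (37249 - 29488)/(-4338637/46652) = 7761*(-46652/4338637) = -362066172/4338637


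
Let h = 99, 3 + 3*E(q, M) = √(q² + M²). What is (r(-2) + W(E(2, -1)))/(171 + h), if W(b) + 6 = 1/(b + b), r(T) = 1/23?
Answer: -1303/49680 - √5/720 ≈ -0.029334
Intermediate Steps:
r(T) = 1/23
E(q, M) = -1 + √(M² + q²)/3 (E(q, M) = -1 + √(q² + M²)/3 = -1 + √(M² + q²)/3)
W(b) = -6 + 1/(2*b) (W(b) = -6 + 1/(b + b) = -6 + 1/(2*b))
(r(-2) + W(E(2, -1)))/(171 + h) = (1/23 + (-6 + 1/(2*(-1 + √((-1)² + 2²)/3))))/(171 + 99) = (1/23 + (-6 + 1/(2*(-1 + √(1 + 4)/3))))/270 = (1/23 + (-6 + 1/(2*(-1 + √5/3))))*(1/270) = (-137/23 + 1/(2*(-1 + √5/3)))*(1/270) = -137/6210 + 1/(540*(-1 + √5/3))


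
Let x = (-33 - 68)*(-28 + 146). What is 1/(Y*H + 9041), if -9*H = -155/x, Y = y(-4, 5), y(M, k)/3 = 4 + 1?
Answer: 35754/323251139 ≈ 0.00011061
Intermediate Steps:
y(M, k) = 15 (y(M, k) = 3*(4 + 1) = 3*5 = 15)
x = -11918 (x = -101*118 = -11918)
Y = 15
H = -155/107262 (H = -(-155)/(9*(-11918)) = -(-155)*(-1)/(9*11918) = -⅑*155/11918 = -155/107262 ≈ -0.0014451)
1/(Y*H + 9041) = 1/(15*(-155/107262) + 9041) = 1/(-775/35754 + 9041) = 1/(323251139/35754) = 35754/323251139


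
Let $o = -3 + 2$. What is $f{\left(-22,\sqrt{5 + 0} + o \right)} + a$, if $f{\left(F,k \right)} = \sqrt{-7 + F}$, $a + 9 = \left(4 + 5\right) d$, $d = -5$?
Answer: $-54 + i \sqrt{29} \approx -54.0 + 5.3852 i$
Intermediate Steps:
$o = -1$
$a = -54$ ($a = -9 + \left(4 + 5\right) \left(-5\right) = -9 + 9 \left(-5\right) = -9 - 45 = -54$)
$f{\left(-22,\sqrt{5 + 0} + o \right)} + a = \sqrt{-7 - 22} - 54 = \sqrt{-29} - 54 = i \sqrt{29} - 54 = -54 + i \sqrt{29}$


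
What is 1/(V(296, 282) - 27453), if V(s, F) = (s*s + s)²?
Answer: 1/7728492291 ≈ 1.2939e-10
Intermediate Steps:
V(s, F) = (s + s²)² (V(s, F) = (s² + s)² = (s + s²)²)
1/(V(296, 282) - 27453) = 1/(296²*(1 + 296)² - 27453) = 1/(87616*297² - 27453) = 1/(87616*88209 - 27453) = 1/(7728519744 - 27453) = 1/7728492291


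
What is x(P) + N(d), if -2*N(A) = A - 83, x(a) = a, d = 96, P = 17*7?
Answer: 225/2 ≈ 112.50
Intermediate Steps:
P = 119
N(A) = 83/2 - A/2 (N(A) = -(A - 83)/2 = -(-83 + A)/2 = 83/2 - A/2)
x(P) + N(d) = 119 + (83/2 - 1/2*96) = 119 + (83/2 - 48) = 119 - 13/2 = 225/2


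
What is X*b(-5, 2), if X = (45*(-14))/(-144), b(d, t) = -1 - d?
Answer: 35/2 ≈ 17.500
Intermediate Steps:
X = 35/8 (X = -630*(-1/144) = 35/8 ≈ 4.3750)
X*b(-5, 2) = 35*(-1 - 1*(-5))/8 = 35*(-1 + 5)/8 = (35/8)*4 = 35/2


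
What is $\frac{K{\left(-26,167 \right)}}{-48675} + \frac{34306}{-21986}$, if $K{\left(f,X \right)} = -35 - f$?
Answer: $- \frac{278274446}{178361425} \approx -1.5602$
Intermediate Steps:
$\frac{K{\left(-26,167 \right)}}{-48675} + \frac{34306}{-21986} = \frac{-35 - -26}{-48675} + \frac{34306}{-21986} = \left(-35 + 26\right) \left(- \frac{1}{48675}\right) + 34306 \left(- \frac{1}{21986}\right) = \left(-9\right) \left(- \frac{1}{48675}\right) - \frac{17153}{10993} = \frac{3}{16225} - \frac{17153}{10993} = - \frac{278274446}{178361425}$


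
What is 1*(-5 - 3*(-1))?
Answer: -2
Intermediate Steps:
1*(-5 - 3*(-1)) = 1*(-5 + 3) = 1*(-2) = -2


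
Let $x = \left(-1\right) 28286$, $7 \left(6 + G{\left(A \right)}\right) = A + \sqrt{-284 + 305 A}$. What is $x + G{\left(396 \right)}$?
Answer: $- \frac{197648}{7} + \frac{4 \sqrt{7531}}{7} \approx -28186.0$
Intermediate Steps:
$G{\left(A \right)} = -6 + \frac{A}{7} + \frac{\sqrt{-284 + 305 A}}{7}$ ($G{\left(A \right)} = -6 + \frac{A + \sqrt{-284 + 305 A}}{7} = -6 + \left(\frac{A}{7} + \frac{\sqrt{-284 + 305 A}}{7}\right) = -6 + \frac{A}{7} + \frac{\sqrt{-284 + 305 A}}{7}$)
$x = -28286$
$x + G{\left(396 \right)} = -28286 + \left(-6 + \frac{1}{7} \cdot 396 + \frac{\sqrt{-284 + 305 \cdot 396}}{7}\right) = -28286 + \left(-6 + \frac{396}{7} + \frac{\sqrt{-284 + 120780}}{7}\right) = -28286 + \left(-6 + \frac{396}{7} + \frac{\sqrt{120496}}{7}\right) = -28286 + \left(-6 + \frac{396}{7} + \frac{4 \sqrt{7531}}{7}\right) = -28286 + \left(\frac{354}{7} + \frac{4 \sqrt{7531}}{7}\right) = - \frac{197648}{7} + \frac{4 \sqrt{7531}}{7}$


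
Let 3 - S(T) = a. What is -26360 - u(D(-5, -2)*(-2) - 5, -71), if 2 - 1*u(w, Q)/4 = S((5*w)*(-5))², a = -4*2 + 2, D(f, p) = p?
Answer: -26044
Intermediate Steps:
a = -6 (a = -8 + 2 = -6)
S(T) = 9 (S(T) = 3 - 1*(-6) = 3 + 6 = 9)
u(w, Q) = -316 (u(w, Q) = 8 - 4*9² = 8 - 4*81 = 8 - 324 = -316)
-26360 - u(D(-5, -2)*(-2) - 5, -71) = -26360 - 1*(-316) = -26360 + 316 = -26044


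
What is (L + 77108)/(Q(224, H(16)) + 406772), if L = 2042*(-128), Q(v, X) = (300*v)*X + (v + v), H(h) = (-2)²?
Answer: -46067/169005 ≈ -0.27258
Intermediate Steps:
H(h) = 4
Q(v, X) = 2*v + 300*X*v (Q(v, X) = 300*X*v + 2*v = 2*v + 300*X*v)
L = -261376
(L + 77108)/(Q(224, H(16)) + 406772) = (-261376 + 77108)/(2*224*(1 + 150*4) + 406772) = -184268/(2*224*(1 + 600) + 406772) = -184268/(2*224*601 + 406772) = -184268/(269248 + 406772) = -184268/676020 = -184268*1/676020 = -46067/169005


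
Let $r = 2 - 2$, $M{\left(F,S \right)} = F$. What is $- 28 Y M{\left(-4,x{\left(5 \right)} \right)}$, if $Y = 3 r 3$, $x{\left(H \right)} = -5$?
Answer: $0$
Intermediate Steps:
$r = 0$
$Y = 0$ ($Y = 3 \cdot 0 \cdot 3 = 0 \cdot 3 = 0$)
$- 28 Y M{\left(-4,x{\left(5 \right)} \right)} = \left(-28\right) 0 \left(-4\right) = 0 \left(-4\right) = 0$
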